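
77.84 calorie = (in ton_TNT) 7.784e-08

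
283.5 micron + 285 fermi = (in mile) 1.762e-07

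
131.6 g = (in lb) 0.2901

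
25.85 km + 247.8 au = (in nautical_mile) 2.002e+10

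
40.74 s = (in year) 1.292e-06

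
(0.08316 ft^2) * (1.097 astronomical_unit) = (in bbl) 7.975e+09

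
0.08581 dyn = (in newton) 8.581e-07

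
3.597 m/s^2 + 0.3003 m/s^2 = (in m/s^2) 3.897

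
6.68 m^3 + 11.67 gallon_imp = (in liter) 6733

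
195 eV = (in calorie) 7.467e-18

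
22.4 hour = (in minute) 1344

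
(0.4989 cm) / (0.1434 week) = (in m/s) 5.752e-08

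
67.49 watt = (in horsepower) 0.09051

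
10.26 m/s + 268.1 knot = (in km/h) 533.5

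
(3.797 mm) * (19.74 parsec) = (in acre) 5.715e+11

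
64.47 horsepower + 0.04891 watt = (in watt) 4.808e+04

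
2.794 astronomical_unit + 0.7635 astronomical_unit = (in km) 5.322e+08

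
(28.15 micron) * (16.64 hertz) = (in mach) 1.376e-06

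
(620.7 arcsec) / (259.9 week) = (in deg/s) 1.097e-09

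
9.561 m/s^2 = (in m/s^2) 9.561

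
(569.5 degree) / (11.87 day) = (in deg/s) 0.0005553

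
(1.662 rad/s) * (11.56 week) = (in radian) 1.162e+07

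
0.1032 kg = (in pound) 0.2275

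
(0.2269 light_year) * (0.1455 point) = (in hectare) 1.102e+07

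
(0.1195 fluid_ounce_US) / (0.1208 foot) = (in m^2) 9.598e-05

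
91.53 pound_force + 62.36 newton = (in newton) 469.5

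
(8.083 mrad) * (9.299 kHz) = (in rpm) 717.8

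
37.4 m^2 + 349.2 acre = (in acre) 349.2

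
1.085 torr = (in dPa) 1447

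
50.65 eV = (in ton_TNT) 1.94e-27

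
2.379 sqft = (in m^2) 0.221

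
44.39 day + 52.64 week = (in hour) 9909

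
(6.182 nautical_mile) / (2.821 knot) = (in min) 131.5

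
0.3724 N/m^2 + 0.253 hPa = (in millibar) 0.2567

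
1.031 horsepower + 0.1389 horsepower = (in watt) 872.4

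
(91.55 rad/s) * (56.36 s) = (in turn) 821.2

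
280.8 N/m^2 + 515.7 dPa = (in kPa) 0.3324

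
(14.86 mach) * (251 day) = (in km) 1.097e+08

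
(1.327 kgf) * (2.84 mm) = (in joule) 0.03696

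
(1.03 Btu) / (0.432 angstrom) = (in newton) 2.516e+13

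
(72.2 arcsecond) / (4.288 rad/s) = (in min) 1.361e-06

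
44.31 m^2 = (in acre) 0.01095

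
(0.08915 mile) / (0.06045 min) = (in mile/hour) 88.49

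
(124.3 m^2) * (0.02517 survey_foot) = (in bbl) 5.998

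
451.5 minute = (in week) 0.04479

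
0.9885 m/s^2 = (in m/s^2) 0.9885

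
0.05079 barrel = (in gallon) 2.133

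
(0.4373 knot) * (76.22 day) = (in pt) 4.2e+09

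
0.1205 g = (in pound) 0.0002657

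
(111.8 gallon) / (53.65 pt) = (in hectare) 0.002236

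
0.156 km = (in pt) 4.422e+05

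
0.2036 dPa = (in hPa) 0.0002036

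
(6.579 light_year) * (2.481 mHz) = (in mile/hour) 3.454e+14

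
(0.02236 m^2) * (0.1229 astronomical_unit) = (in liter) 4.111e+11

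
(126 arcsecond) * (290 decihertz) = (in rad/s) 0.01772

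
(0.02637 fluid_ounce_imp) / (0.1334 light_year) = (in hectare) 5.937e-26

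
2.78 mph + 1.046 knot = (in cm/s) 178.1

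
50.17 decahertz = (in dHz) 5017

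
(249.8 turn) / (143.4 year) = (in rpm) 3.314e-06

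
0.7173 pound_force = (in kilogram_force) 0.3254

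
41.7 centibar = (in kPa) 41.7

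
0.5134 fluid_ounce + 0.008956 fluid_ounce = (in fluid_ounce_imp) 0.5437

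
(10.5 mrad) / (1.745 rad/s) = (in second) 0.006017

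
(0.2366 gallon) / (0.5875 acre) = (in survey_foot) 1.236e-06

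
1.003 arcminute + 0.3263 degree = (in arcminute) 20.58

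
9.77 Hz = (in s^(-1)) 9.77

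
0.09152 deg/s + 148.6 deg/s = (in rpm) 24.78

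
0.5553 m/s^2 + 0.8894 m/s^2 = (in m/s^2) 1.445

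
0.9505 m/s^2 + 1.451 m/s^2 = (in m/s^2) 2.401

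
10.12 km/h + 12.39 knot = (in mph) 20.55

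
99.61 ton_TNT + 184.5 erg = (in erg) 4.168e+18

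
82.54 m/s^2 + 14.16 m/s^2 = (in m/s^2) 96.7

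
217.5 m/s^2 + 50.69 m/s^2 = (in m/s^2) 268.2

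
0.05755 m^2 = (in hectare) 5.755e-06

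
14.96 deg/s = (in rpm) 2.493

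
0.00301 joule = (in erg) 3.01e+04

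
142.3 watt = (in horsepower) 0.1908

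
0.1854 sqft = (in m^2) 0.01722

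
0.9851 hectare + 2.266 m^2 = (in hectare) 0.9853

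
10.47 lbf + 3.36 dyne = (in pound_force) 10.47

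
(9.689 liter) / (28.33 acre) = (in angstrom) 845.1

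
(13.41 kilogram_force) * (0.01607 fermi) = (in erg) 2.113e-08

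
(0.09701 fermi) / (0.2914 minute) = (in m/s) 5.549e-18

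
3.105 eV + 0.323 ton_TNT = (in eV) 8.435e+27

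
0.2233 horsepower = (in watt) 166.5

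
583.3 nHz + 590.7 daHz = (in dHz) 5.907e+04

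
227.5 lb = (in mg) 1.032e+08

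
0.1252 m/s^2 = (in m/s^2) 0.1252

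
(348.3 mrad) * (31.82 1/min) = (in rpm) 1.764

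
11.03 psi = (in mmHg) 570.4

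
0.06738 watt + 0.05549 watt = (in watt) 0.1229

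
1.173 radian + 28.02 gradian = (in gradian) 102.7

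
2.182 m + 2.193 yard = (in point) 1.187e+04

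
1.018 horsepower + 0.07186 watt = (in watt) 759.2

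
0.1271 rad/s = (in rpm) 1.214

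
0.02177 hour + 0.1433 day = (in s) 1.246e+04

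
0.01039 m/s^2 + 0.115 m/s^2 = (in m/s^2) 0.1254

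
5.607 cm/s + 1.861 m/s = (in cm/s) 191.7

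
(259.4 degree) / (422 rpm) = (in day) 1.186e-06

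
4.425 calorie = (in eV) 1.156e+20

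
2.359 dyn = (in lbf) 5.303e-06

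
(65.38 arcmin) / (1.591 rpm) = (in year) 3.62e-09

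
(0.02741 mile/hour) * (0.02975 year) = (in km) 11.5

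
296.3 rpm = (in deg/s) 1778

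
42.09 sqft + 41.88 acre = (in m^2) 1.695e+05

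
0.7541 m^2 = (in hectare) 7.541e-05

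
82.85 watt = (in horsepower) 0.1111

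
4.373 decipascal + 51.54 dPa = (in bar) 5.591e-05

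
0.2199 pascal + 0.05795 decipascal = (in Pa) 0.2257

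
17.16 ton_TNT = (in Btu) 6.805e+07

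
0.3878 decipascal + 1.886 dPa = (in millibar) 0.002274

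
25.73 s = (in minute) 0.4288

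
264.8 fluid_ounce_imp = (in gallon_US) 1.988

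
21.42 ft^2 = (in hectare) 0.000199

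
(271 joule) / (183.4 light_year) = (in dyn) 1.562e-11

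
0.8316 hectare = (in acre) 2.055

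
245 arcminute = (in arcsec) 1.47e+04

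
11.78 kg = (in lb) 25.97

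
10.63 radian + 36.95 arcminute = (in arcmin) 3.658e+04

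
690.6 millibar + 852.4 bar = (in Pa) 8.531e+07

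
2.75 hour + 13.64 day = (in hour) 330.1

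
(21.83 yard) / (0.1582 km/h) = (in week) 0.0007511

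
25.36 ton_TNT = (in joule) 1.061e+11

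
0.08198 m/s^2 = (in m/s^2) 0.08198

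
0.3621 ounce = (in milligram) 1.027e+04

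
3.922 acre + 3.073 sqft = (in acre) 3.922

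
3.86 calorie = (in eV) 1.008e+20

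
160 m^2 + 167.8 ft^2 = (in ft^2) 1890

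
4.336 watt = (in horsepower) 0.005815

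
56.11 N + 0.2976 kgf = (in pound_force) 13.27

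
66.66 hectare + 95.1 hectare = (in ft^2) 1.741e+07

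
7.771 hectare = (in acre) 19.2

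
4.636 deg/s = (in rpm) 0.7727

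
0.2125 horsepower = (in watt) 158.5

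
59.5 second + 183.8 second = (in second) 243.3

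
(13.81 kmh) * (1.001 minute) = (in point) 6.531e+05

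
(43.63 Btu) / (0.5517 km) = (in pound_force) 18.76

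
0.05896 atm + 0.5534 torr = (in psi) 0.8772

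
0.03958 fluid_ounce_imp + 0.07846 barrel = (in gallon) 3.296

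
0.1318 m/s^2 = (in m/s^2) 0.1318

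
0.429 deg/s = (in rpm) 0.0715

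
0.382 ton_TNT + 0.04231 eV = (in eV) 9.976e+27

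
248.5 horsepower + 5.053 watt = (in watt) 1.853e+05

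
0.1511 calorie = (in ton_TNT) 1.511e-10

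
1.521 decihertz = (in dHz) 1.521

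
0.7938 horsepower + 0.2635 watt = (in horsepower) 0.7942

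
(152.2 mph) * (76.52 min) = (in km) 312.4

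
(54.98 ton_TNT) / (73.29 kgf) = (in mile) 1.989e+05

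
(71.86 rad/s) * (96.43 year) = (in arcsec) 4.507e+16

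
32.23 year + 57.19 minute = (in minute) 1.694e+07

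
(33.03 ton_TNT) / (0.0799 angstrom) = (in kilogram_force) 1.764e+21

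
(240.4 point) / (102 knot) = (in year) 5.125e-11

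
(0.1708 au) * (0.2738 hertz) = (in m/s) 6.996e+09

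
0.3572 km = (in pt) 1.013e+06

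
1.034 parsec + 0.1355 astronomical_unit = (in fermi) 3.191e+31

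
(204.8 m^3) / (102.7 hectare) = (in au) 1.333e-15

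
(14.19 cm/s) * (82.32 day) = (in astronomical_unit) 6.746e-06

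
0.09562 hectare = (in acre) 0.2363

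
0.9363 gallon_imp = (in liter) 4.257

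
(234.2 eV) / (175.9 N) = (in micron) 2.133e-13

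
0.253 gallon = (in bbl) 0.006024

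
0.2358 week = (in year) 0.004522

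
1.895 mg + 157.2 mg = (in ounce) 0.005612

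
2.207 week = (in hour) 370.8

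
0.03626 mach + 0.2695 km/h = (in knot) 24.15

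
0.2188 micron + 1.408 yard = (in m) 1.287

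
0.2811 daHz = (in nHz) 2.811e+09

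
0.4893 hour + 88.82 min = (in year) 0.0002248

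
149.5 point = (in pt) 149.5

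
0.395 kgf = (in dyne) 3.874e+05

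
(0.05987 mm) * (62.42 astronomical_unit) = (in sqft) 6.018e+09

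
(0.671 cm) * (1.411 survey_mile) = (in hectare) 0.001524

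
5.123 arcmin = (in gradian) 0.09487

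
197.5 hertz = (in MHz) 0.0001975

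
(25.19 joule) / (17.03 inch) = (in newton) 58.23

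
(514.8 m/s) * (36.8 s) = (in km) 18.94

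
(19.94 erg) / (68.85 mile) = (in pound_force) 4.046e-12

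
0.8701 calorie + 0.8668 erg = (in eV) 2.272e+19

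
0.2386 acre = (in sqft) 1.039e+04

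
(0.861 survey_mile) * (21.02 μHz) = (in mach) 8.554e-05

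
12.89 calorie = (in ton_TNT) 1.289e-08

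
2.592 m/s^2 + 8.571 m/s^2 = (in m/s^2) 11.16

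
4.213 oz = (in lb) 0.2633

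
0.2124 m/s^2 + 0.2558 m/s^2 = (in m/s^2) 0.4682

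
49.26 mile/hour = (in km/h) 79.28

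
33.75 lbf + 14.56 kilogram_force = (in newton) 292.9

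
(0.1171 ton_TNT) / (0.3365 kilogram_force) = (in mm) 1.485e+11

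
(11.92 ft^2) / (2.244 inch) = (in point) 5.507e+04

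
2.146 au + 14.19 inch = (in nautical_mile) 1.733e+08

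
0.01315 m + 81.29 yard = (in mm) 7.434e+04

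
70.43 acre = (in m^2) 2.85e+05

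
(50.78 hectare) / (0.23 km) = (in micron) 2.208e+09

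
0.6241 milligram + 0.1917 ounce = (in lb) 0.01198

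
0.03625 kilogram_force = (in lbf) 0.07992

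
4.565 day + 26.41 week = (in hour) 4546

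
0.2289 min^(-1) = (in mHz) 3.815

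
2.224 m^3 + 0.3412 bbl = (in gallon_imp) 501.1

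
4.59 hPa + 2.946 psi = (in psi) 3.013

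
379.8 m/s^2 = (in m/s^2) 379.8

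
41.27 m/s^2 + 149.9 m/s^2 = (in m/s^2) 191.2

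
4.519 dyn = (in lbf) 1.016e-05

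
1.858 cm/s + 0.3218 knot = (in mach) 0.0005408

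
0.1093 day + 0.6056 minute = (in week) 0.01567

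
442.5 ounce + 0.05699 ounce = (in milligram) 1.255e+07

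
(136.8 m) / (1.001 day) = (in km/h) 0.005694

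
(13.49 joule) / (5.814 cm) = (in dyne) 2.32e+07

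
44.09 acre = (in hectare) 17.84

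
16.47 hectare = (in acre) 40.7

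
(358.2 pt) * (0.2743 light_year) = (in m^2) 3.279e+14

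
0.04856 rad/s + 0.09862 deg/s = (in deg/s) 2.881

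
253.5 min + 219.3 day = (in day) 219.5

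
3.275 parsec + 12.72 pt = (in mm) 1.011e+20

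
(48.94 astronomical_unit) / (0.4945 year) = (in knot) 9.126e+05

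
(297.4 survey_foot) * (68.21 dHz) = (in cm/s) 6.183e+04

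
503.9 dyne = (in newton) 0.005039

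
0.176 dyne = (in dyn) 0.176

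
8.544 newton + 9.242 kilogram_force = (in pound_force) 22.3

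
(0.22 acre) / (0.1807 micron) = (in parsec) 1.597e-07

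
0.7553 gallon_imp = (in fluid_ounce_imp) 120.8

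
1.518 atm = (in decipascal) 1.538e+06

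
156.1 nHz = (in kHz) 1.561e-10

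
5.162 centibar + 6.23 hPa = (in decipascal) 5.785e+04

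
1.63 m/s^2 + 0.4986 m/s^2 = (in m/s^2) 2.129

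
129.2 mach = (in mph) 9.841e+04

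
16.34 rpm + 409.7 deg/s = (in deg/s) 507.7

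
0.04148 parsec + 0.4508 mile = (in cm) 1.28e+17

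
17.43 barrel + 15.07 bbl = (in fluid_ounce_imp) 1.819e+05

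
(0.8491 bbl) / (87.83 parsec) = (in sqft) 5.362e-19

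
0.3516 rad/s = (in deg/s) 20.15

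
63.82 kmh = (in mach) 0.05206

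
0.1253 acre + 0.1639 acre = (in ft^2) 1.26e+04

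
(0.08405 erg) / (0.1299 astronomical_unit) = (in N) 4.325e-19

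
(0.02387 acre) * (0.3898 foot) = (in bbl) 72.19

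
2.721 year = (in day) 993.2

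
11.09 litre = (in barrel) 0.06975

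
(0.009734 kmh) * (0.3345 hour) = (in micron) 3.256e+06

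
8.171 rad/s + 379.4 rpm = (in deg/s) 2745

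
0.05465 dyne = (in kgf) 5.573e-08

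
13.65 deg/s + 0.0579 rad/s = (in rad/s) 0.2961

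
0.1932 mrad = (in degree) 0.01107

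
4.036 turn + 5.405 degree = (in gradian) 1620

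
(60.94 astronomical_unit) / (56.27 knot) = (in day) 3.645e+06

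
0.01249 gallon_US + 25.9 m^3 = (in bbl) 162.9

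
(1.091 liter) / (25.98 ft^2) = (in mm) 0.452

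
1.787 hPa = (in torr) 1.34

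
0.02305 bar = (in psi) 0.3343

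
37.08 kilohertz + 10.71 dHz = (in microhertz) 3.708e+10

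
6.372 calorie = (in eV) 1.664e+20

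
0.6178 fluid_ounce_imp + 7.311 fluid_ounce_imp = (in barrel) 0.001417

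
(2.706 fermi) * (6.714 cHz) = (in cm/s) 1.817e-14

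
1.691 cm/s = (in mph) 0.03783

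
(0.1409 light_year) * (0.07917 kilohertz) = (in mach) 3.099e+14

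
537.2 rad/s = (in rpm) 5130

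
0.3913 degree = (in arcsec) 1409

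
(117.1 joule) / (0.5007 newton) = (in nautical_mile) 0.1263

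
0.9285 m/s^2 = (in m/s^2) 0.9285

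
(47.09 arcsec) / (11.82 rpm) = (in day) 2.135e-09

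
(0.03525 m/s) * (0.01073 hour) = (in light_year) 1.439e-16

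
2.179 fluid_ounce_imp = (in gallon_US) 0.01636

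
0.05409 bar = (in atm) 0.05338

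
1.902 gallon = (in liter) 7.2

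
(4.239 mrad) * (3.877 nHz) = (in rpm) 1.569e-10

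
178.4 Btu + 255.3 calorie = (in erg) 1.893e+12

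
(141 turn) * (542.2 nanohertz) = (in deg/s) 0.02752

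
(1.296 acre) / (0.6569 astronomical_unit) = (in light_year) 5.641e-24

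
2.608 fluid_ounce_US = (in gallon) 0.02038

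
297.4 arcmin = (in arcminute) 297.4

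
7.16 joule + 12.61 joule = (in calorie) 4.725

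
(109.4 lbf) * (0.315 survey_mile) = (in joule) 2.467e+05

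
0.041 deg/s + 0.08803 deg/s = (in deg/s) 0.129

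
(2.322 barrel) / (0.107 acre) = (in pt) 2.417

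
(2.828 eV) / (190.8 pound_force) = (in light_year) 5.643e-38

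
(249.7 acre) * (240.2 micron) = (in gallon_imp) 5.339e+04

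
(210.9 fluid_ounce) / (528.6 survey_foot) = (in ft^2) 0.0004167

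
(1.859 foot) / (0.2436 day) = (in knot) 5.233e-05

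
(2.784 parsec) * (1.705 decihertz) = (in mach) 4.302e+13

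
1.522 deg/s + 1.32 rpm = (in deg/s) 9.442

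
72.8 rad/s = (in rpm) 695.2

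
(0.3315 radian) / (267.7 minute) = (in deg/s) 0.001183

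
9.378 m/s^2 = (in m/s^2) 9.378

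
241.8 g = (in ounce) 8.529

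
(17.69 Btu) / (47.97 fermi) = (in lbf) 8.747e+16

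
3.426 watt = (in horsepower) 0.004594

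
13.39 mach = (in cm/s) 4.559e+05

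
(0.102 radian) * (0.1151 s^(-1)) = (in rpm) 0.1121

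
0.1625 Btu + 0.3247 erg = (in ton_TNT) 4.098e-08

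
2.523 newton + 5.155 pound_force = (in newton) 25.45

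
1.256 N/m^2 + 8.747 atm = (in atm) 8.747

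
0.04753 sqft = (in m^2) 0.004416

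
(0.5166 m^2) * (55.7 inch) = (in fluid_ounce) 2.471e+04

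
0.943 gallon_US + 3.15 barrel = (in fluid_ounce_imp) 1.775e+04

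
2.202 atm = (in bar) 2.231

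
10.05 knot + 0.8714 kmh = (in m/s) 5.412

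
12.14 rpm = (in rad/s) 1.271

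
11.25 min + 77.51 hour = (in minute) 4662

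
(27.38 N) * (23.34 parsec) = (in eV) 1.231e+38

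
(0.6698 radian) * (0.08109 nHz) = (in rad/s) 5.431e-11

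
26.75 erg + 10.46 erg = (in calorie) 8.893e-07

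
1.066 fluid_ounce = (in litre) 0.03153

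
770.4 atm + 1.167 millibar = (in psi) 1.132e+04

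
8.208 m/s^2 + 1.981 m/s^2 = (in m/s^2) 10.19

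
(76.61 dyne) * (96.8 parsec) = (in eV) 1.428e+34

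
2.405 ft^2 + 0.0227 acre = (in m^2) 92.09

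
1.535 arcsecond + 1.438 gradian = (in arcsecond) 4661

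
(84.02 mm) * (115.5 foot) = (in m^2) 2.958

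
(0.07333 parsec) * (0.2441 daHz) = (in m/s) 5.523e+15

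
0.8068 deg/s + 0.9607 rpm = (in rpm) 1.095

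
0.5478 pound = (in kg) 0.2485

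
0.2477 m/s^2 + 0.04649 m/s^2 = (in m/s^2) 0.2942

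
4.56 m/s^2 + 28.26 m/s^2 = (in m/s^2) 32.82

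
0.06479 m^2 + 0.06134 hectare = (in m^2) 613.5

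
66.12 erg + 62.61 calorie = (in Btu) 0.2483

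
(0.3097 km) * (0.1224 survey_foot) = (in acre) 0.002855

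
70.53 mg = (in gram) 0.07053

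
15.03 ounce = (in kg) 0.4261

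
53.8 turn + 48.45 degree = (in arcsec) 6.99e+07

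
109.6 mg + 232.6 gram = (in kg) 0.2327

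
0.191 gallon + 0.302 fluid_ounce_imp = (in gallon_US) 0.1933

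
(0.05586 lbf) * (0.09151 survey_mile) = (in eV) 2.284e+20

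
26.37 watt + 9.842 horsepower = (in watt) 7366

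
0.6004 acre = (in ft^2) 2.615e+04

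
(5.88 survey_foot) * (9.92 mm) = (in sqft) 0.1914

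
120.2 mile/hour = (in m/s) 53.73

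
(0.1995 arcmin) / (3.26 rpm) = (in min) 2.833e-06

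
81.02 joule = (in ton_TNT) 1.936e-08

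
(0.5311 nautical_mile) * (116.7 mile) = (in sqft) 1.988e+09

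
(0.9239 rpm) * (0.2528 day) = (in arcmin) 7.265e+06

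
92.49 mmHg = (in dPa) 1.233e+05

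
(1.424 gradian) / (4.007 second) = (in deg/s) 0.3198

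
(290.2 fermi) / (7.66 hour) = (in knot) 2.046e-17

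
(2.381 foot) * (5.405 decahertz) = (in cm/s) 3923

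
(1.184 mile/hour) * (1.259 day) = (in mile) 35.78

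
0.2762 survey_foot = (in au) 5.627e-13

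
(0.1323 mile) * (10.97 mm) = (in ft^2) 25.14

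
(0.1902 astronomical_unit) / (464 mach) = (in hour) 50.03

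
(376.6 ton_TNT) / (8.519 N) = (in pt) 5.243e+14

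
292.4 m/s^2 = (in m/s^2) 292.4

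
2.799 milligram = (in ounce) 9.873e-05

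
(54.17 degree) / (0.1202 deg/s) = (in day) 0.005216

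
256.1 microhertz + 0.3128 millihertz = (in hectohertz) 5.689e-06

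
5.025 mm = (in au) 3.359e-14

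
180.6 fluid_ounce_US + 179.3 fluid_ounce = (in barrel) 0.06695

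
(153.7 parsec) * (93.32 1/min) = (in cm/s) 7.376e+20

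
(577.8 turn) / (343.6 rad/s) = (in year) 3.35e-07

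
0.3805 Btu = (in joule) 401.4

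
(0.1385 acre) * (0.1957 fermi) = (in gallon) 2.898e-11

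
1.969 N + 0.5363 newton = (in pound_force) 0.5632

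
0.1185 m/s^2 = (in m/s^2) 0.1185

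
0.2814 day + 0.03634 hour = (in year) 0.0007751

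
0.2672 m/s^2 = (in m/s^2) 0.2672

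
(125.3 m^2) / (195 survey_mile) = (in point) 1.132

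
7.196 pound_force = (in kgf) 3.264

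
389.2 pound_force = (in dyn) 1.731e+08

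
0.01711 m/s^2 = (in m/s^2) 0.01711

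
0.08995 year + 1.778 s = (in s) 2.837e+06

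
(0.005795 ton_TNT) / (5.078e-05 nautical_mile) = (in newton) 2.578e+08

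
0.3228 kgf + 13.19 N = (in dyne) 1.636e+06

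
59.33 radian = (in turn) 9.443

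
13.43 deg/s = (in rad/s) 0.2344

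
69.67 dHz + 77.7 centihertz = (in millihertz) 7744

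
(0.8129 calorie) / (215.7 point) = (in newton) 44.7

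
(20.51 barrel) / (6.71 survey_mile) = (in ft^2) 0.00325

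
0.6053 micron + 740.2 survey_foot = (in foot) 740.2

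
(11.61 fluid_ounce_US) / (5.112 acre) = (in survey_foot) 5.445e-08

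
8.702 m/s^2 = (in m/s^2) 8.702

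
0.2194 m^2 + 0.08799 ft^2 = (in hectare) 2.276e-05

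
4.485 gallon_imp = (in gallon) 5.386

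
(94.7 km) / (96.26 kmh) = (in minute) 59.03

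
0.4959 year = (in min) 2.606e+05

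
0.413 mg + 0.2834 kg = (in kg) 0.2834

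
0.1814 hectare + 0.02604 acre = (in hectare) 0.1919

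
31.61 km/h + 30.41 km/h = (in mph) 38.54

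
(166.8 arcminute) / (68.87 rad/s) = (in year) 2.234e-11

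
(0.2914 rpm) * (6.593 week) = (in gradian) 7.746e+06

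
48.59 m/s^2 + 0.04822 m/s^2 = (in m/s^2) 48.64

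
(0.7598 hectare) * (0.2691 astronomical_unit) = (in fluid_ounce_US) 1.034e+19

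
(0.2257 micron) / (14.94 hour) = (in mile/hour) 9.387e-12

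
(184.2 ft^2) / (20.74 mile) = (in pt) 1.453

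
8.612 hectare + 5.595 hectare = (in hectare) 14.21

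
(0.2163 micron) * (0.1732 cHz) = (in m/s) 3.746e-10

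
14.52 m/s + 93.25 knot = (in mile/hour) 139.8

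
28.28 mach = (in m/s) 9629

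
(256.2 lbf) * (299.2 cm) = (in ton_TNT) 8.15e-07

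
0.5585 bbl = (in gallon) 23.46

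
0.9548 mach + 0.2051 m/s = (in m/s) 325.3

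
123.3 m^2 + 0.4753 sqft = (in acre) 0.03048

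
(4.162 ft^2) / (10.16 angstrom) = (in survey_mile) 2.365e+05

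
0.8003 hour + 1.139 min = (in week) 0.004877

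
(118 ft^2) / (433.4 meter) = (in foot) 0.08299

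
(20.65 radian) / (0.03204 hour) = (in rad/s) 0.179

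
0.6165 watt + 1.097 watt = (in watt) 1.714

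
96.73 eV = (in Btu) 1.469e-20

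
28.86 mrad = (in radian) 0.02886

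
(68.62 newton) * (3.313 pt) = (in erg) 8.02e+05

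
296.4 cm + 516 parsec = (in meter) 1.592e+19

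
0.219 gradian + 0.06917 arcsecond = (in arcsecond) 709.6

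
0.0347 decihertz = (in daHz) 0.000347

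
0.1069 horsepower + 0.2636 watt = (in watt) 79.98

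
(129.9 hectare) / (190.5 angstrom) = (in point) 1.933e+17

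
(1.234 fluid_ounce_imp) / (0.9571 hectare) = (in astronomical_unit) 2.449e-20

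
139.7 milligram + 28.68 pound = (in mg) 1.301e+07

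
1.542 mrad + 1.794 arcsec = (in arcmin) 5.331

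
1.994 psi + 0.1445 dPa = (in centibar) 13.75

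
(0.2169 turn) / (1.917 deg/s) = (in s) 40.73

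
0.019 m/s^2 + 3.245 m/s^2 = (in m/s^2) 3.264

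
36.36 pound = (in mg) 1.649e+07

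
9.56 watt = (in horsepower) 0.01282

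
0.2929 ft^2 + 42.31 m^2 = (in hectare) 0.004234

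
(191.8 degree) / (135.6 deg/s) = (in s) 1.414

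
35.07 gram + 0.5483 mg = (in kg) 0.03507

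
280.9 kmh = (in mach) 0.2292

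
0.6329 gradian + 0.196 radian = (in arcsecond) 4.248e+04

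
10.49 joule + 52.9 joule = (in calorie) 15.15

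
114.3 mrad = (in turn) 0.01819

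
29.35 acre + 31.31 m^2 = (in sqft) 1.279e+06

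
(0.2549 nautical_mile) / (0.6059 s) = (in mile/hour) 1743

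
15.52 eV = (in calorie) 5.943e-19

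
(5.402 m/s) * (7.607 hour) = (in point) 4.193e+08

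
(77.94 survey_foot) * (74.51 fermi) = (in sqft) 1.905e-11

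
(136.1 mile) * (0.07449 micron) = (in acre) 4.032e-06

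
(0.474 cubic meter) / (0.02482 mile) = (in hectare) 1.187e-06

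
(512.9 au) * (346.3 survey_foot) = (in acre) 2.001e+12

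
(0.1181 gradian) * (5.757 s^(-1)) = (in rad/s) 0.01068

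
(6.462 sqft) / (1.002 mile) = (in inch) 0.01466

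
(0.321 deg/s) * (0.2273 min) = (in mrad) 76.41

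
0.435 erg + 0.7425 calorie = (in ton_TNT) 7.425e-10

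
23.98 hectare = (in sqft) 2.581e+06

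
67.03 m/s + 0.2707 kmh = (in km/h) 241.6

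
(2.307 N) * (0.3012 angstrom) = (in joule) 6.949e-11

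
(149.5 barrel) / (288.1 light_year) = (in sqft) 9.387e-17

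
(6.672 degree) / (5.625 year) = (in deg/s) 3.761e-08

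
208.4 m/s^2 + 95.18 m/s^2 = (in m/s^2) 303.6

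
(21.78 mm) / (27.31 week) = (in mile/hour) 2.95e-09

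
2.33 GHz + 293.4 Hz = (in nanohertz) 2.33e+18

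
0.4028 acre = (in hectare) 0.163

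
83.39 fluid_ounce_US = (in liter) 2.466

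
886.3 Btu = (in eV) 5.836e+24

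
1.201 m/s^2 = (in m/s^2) 1.201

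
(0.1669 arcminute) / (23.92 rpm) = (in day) 2.243e-10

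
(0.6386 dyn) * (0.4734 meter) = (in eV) 1.887e+13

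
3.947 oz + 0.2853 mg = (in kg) 0.1119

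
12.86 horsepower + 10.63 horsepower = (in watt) 1.752e+04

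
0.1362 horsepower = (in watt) 101.6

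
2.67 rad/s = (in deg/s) 153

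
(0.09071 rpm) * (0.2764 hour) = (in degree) 541.6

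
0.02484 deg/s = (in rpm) 0.00414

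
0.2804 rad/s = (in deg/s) 16.07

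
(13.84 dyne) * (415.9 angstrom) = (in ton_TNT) 1.376e-21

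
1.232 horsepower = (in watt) 918.7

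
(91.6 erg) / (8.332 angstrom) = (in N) 1.099e+04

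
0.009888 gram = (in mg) 9.888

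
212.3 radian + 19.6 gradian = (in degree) 1.218e+04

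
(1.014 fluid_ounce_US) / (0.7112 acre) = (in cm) 1.042e-06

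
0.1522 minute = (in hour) 0.002537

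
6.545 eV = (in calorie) 2.506e-19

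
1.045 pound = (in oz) 16.72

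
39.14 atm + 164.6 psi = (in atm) 50.34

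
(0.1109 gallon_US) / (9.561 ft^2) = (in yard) 0.0005169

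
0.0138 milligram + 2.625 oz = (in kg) 0.07442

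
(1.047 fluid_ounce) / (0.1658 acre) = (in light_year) 4.878e-24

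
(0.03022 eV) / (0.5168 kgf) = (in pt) 2.708e-18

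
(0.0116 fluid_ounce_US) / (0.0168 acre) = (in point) 1.43e-05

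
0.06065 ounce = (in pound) 0.003791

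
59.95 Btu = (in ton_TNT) 1.512e-05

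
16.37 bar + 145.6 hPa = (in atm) 16.3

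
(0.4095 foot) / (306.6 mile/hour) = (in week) 1.506e-09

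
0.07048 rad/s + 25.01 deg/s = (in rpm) 4.841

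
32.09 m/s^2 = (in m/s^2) 32.09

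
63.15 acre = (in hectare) 25.56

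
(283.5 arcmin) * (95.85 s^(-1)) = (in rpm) 75.48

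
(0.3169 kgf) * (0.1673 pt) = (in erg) 1834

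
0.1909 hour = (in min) 11.45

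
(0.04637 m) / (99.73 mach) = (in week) 2.258e-12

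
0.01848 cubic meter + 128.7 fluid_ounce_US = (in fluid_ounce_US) 753.6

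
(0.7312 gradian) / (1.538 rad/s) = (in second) 0.007468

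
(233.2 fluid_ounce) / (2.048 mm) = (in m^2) 3.367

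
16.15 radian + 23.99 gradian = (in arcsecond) 3.409e+06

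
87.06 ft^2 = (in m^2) 8.088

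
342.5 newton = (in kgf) 34.93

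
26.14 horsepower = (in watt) 1.949e+04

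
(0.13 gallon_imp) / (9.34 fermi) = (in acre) 1.564e+07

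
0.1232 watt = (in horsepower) 0.0001652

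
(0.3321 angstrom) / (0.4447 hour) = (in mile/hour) 4.64e-14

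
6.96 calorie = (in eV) 1.818e+20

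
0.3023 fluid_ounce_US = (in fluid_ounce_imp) 0.3146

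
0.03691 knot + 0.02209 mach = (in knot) 14.66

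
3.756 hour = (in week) 0.02236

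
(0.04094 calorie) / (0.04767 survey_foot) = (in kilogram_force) 1.202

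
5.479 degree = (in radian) 0.09563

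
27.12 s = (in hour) 0.007533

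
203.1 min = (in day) 0.141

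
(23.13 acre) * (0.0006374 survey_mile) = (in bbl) 6.039e+05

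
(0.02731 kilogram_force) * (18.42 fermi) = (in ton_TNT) 1.179e-24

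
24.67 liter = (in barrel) 0.1552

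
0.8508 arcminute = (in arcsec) 51.05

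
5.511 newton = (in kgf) 0.562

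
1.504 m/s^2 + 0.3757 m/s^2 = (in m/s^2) 1.88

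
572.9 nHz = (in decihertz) 5.729e-06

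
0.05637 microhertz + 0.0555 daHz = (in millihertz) 555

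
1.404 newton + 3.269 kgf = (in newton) 33.46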